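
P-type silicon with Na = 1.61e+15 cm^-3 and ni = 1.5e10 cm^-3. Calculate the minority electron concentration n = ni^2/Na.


Step 1: Majority hole concentration p ≈ Na = 1.61e+15 cm^-3
Step 2: n = ni^2 / Na = (1.5e10)^2 / 1.61e+15
Step 3: n = 1.40e+05 cm^-3

1.40e+05


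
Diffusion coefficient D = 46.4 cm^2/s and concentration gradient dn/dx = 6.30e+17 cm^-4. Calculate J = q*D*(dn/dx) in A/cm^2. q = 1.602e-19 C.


Step 1: J = q * D * (dn/dx)
Step 2: J = 1.602e-19 * 46.4 * 6.30e+17
Step 3: J = 4.68e+00 A/cm^2

4.68e+00


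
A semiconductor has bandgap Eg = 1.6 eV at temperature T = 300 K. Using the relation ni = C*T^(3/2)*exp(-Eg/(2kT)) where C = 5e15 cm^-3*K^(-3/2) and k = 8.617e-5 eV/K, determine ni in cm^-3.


Step 1: Compute kT = 8.617e-5 * 300 = 0.025851 eV
Step 2: Exponent = -Eg/(2kT) = -1.6/(2*0.025851) = -30.94658
Step 3: T^(3/2) = 300^1.5 = 5196.15
Step 4: ni = 5e15 * 5196.15 * exp(-30.94658) = 9.43e+05 cm^-3

9.43e+05


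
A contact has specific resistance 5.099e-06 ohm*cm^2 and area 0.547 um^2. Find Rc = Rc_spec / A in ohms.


Step 1: Convert area to cm^2: 0.547 um^2 = 5.4700e-09 cm^2
Step 2: Rc = Rc_spec / A = 5.099e-06 / 5.4700e-09
Step 3: Rc = 9.32e+02 ohms

9.32e+02


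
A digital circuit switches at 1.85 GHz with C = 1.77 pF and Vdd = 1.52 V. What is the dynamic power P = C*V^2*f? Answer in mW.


Step 1: V^2 = 1.52^2 = 2.3104 V^2
Step 2: P = C*V^2*f = 1.77e-12 F * 2.3104 * 1.85e9 Hz
Step 3: P = 7.5654048e-03 W
Step 4: P = 7.565 mW

7.565


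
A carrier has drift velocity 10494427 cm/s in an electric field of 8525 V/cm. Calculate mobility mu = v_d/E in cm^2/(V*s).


Step 1: mu = v_d / E
Step 2: mu = 10494427 / 8525
Step 3: mu = 1231.02 cm^2/(V*s)

1231.02


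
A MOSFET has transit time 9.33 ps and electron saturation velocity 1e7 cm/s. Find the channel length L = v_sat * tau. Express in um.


Step 1: tau in seconds = 9.33 ps * 1e-12 = 9.3300e-12 s
Step 2: L = v_sat * tau = 1e7 * 9.3300e-12 = 9.3300e-05 cm
Step 3: L in um = 9.3300e-05 * 1e4 = 0.933 um

0.933


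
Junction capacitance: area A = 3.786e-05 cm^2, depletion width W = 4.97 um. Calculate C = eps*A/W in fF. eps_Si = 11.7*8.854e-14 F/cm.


Step 1: eps_Si = 11.7 * 8.854e-14 = 1.035918e-12 F/cm
Step 2: W in cm = 4.97 * 1e-4 = 4.97e-04 cm
Step 3: C = 1.035918e-12 * 3.786e-05 / 4.97e-04 = 7.891319e-14 F
Step 4: C = 78.91 fF

78.91


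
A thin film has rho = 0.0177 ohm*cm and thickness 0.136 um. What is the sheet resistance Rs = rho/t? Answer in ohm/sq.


Step 1: Convert thickness to cm: t = 0.136 um = 1.3600e-05 cm
Step 2: Rs = rho / t = 0.0177 / 1.3600e-05
Step 3: Rs = 1301.5 ohm/sq

1301.5


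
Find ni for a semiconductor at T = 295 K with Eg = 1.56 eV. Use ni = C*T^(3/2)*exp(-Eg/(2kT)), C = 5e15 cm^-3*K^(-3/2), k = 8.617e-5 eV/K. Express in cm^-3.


Step 1: Compute kT = 8.617e-5 * 295 = 0.02542015 eV
Step 2: Exponent = -Eg/(2kT) = -1.56/(2*0.02542015) = -30.68432
Step 3: T^(3/2) = 295^1.5 = 5066.79
Step 4: ni = 5e15 * 5066.79 * exp(-30.68432) = 1.20e+06 cm^-3

1.20e+06


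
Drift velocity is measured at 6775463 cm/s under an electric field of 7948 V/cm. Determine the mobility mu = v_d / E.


Step 1: mu = v_d / E
Step 2: mu = 6775463 / 7948
Step 3: mu = 852.47 cm^2/(V*s)

852.47


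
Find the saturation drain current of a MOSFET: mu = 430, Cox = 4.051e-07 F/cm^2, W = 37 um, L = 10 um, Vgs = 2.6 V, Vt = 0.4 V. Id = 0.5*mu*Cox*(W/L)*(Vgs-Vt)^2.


Step 1: Overdrive voltage Vov = Vgs - Vt = 2.6 - 0.4 = 2.2 V
Step 2: W/L = 37/10 = 3.7
Step 3: Id = 0.5 * 430 * 4.051e-07 * 3.7 * 2.2^2
Step 4: Id = 1.56e-03 A

1.56e-03


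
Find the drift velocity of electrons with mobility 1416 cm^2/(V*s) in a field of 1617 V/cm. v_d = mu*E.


Step 1: v_d = mu * E
Step 2: v_d = 1416 * 1617 = 2289672
Step 3: v_d = 2.29e+06 cm/s

2.29e+06


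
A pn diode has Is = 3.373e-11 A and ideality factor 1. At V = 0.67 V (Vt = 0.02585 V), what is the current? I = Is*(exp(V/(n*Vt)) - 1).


Step 1: V/(n*Vt) = 0.67/(1*0.02585) = 25.9188
Step 2: exp(25.9188) = 1.8046e+11
Step 3: I = 3.373e-11 * (1.8046e+11 - 1) = 6.09e+00 A

6.09e+00


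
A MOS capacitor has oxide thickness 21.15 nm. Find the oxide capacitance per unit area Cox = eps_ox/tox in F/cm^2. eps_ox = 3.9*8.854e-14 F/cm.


Step 1: eps_ox = 3.9 * 8.854e-14 = 3.45306e-13 F/cm
Step 2: tox in cm = 21.15 nm * 1e-7 = 2.1150e-06 cm
Step 3: Cox = 3.45306e-13 / 2.1150e-06 = 1.63e-07 F/cm^2

1.63e-07


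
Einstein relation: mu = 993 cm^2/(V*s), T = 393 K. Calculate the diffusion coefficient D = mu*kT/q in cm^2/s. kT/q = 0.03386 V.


Step 1: D = mu * (kT/q)
Step 2: D = 993 * 0.03386
Step 3: D = 33.62 cm^2/s

33.62


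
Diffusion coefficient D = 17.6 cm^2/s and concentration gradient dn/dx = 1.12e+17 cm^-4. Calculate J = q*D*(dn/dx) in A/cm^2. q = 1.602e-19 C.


Step 1: J = q * D * (dn/dx)
Step 2: J = 1.602e-19 * 17.6 * 1.12e+17
Step 3: J = 3.16e-01 A/cm^2

3.16e-01


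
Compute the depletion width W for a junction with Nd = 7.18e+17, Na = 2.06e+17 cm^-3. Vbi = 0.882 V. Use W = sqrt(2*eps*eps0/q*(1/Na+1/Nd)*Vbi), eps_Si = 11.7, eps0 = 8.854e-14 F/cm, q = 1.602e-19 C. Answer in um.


Step 1: 1/Na + 1/Nd = 1/2.06e+17 + 1/7.18e+17 = 6.24713e-18
Step 2: 2*eps*eps0/q = 2*11.7*8.854e-14/1.602e-19 = 1.293281e+07
Step 3: W^2 = 1.293281e+07 * 6.24713e-18 * 0.882 = 7.12594e-11
Step 4: W = sqrt(7.12594e-11) = 8.442e-06 cm = 0.08442 um

0.08442


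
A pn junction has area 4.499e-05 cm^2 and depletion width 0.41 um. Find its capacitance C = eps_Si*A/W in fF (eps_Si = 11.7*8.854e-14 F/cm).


Step 1: eps_Si = 11.7 * 8.854e-14 = 1.035918e-12 F/cm
Step 2: W in cm = 0.41 * 1e-4 = 4.10e-05 cm
Step 3: C = 1.035918e-12 * 4.499e-05 / 4.10e-05 = 1.136731e-12 F
Step 4: C = 1136.73 fF

1136.73


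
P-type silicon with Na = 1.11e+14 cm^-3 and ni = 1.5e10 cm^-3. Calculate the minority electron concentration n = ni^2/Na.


Step 1: Majority hole concentration p ≈ Na = 1.11e+14 cm^-3
Step 2: n = ni^2 / Na = (1.5e10)^2 / 1.11e+14
Step 3: n = 2.03e+06 cm^-3

2.03e+06


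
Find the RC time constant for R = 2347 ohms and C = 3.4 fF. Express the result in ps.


Step 1: tau = R * C
Step 2: tau = 2347 * 3.4 fF = 2347 * 3.4e-15 F
Step 3: tau = 7.9798e-12 s = 7.9798 ps

7.9798


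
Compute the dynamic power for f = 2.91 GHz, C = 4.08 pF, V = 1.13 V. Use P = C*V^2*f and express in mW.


Step 1: V^2 = 1.13^2 = 1.2769 V^2
Step 2: P = C*V^2*f = 4.08e-12 F * 1.2769 * 2.91e9 Hz
Step 3: P = 1.516037832e-02 W
Step 4: P = 15.16 mW

15.16


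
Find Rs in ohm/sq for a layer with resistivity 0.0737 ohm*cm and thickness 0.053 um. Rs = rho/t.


Step 1: Convert thickness to cm: t = 0.053 um = 5.3000e-06 cm
Step 2: Rs = rho / t = 0.0737 / 5.3000e-06
Step 3: Rs = 13905.7 ohm/sq

13905.7


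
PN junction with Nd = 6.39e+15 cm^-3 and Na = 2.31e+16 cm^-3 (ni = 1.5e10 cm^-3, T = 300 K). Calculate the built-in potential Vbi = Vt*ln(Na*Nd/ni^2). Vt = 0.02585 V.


Step 1: Compute Na*Nd/ni^2 = 2.31e+16 * 6.39e+15 / (1.5e10)^2 = 6.5604e+11
Step 2: ln(6.5604e+11) = 27.2095
Step 3: Vbi = 0.02585 * 27.2095 = 0.703 V

0.703


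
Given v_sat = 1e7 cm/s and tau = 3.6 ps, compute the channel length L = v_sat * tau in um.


Step 1: tau in seconds = 3.6 ps * 1e-12 = 3.6000e-12 s
Step 2: L = v_sat * tau = 1e7 * 3.6000e-12 = 3.6000e-05 cm
Step 3: L in um = 3.6000e-05 * 1e4 = 0.36 um

0.36


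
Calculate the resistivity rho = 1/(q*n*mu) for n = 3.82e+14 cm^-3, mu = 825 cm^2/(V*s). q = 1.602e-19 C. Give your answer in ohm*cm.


Step 1: sigma = q * n * mu = 1.602e-19 * 3.82e+14 * 825 = 5.04870e-02 S/cm
Step 2: rho = 1 / sigma = 1 / 5.04870e-02 = 19.81 ohm*cm

19.81


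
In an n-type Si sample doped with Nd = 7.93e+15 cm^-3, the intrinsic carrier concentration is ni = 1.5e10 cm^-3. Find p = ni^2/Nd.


Step 1: Since Nd >> ni, n ≈ Nd = 7.93e+15 cm^-3
Step 2: p = ni^2 / n = (1.5e10)^2 / 7.93e+15
Step 3: p = 2.25e20 / 7.93e+15 = 2.84e+04 cm^-3

2.84e+04


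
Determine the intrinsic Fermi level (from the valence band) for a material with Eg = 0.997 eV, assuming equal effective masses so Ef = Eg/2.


Step 1: For an intrinsic semiconductor, the Fermi level sits at midgap.
Step 2: Ef = Eg / 2 = 0.997 / 2 = 0.4985 eV

0.4985


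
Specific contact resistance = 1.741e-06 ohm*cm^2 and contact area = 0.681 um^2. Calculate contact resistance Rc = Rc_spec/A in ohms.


Step 1: Convert area to cm^2: 0.681 um^2 = 6.8100e-09 cm^2
Step 2: Rc = Rc_spec / A = 1.741e-06 / 6.8100e-09
Step 3: Rc = 2.56e+02 ohms

2.56e+02


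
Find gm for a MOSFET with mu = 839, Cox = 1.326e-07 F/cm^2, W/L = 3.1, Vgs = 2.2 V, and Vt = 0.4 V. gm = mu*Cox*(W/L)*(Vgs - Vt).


Step 1: Vov = Vgs - Vt = 2.2 - 0.4 = 1.8 V
Step 2: gm = mu * Cox * (W/L) * Vov
Step 3: gm = 839 * 1.326e-07 * 3.1 * 1.8 = 6.21e-04 S

6.21e-04


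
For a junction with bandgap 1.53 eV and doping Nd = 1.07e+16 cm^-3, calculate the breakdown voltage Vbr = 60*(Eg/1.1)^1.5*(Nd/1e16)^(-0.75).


Step 1: Eg/1.1 = 1.53/1.1 = 1.390909
Step 2: (Eg/1.1)^1.5 = 1.390909^1.5 = 1.640394
Step 3: (Nd/1e16)^(-0.75) = (1.07)^(-0.75) = 0.950522
Step 4: Vbr = 60 * 1.640394 * 0.950522 = 93.6 V

93.6


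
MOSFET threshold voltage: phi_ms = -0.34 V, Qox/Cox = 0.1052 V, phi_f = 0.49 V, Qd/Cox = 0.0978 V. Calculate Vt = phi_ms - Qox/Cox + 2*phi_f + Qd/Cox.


Step 1: Vt = phi_ms - Qox/Cox + 2*phi_f + Qd/Cox
Step 2: Vt = -0.34 - 0.1052 + 2*0.49 + 0.0978
Step 3: Vt = -0.34 - 0.1052 + 0.98 + 0.0978
Step 4: Vt = 0.6326 V

0.6326


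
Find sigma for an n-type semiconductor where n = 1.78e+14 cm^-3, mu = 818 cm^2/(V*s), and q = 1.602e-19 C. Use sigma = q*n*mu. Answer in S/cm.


Step 1: sigma = q * n * mu
Step 2: sigma = 1.602e-19 * 1.78e+14 * 818
Step 3: sigma = 2.333e-02 S/cm

2.333e-02


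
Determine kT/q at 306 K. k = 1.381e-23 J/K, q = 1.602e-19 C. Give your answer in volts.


Step 1: kT = 1.381e-23 * 306 = 4.22586e-21 J
Step 2: Vt = kT/q = 4.22586e-21 / 1.602e-19
Step 3: Vt = 0.02638 V

0.02638


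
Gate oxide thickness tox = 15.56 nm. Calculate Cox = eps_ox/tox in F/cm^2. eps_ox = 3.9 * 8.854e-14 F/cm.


Step 1: eps_ox = 3.9 * 8.854e-14 = 3.45306e-13 F/cm
Step 2: tox in cm = 15.56 nm * 1e-7 = 1.5560e-06 cm
Step 3: Cox = 3.45306e-13 / 1.5560e-06 = 2.22e-07 F/cm^2

2.22e-07


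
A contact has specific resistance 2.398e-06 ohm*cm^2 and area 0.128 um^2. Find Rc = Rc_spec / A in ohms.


Step 1: Convert area to cm^2: 0.128 um^2 = 1.2800e-09 cm^2
Step 2: Rc = Rc_spec / A = 2.398e-06 / 1.2800e-09
Step 3: Rc = 1.87e+03 ohms

1.87e+03


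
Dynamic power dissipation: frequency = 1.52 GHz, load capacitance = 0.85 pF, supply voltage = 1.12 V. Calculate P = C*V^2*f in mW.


Step 1: V^2 = 1.12^2 = 1.2544 V^2
Step 2: P = C*V^2*f = 0.85e-12 F * 1.2544 * 1.52e9 Hz
Step 3: P = 1.6206848e-03 W
Step 4: P = 1.621 mW

1.621


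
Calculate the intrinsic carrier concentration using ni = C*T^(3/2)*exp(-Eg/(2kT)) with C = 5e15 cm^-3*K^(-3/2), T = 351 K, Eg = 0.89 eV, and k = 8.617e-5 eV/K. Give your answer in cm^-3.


Step 1: Compute kT = 8.617e-5 * 351 = 0.03024567 eV
Step 2: Exponent = -Eg/(2kT) = -0.89/(2*0.03024567) = -14.71285
Step 3: T^(3/2) = 351^1.5 = 6575.98
Step 4: ni = 5e15 * 6575.98 * exp(-14.71285) = 1.34e+13 cm^-3

1.34e+13


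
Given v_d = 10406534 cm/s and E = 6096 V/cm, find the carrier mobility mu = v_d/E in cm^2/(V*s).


Step 1: mu = v_d / E
Step 2: mu = 10406534 / 6096
Step 3: mu = 1707.11 cm^2/(V*s)

1707.11


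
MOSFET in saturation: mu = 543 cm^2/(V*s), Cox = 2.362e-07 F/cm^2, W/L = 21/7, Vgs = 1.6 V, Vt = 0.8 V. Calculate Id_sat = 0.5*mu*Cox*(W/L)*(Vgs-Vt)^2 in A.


Step 1: Overdrive voltage Vov = Vgs - Vt = 1.6 - 0.8 = 0.8 V
Step 2: W/L = 21/7 = 3
Step 3: Id = 0.5 * 543 * 2.362e-07 * 3 * 0.8^2
Step 4: Id = 1.23e-04 A

1.23e-04


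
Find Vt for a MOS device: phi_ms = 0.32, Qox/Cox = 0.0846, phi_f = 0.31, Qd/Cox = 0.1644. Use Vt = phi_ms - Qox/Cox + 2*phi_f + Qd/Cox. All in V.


Step 1: Vt = phi_ms - Qox/Cox + 2*phi_f + Qd/Cox
Step 2: Vt = 0.32 - 0.0846 + 2*0.31 + 0.1644
Step 3: Vt = 0.32 - 0.0846 + 0.62 + 0.1644
Step 4: Vt = 1.0198 V

1.0198


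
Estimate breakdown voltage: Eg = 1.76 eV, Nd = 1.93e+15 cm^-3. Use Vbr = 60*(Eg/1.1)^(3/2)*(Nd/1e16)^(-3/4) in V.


Step 1: Eg/1.1 = 1.76/1.1 = 1.600000
Step 2: (Eg/1.1)^1.5 = 1.600000^1.5 = 2.023858
Step 3: (Nd/1e16)^(-0.75) = (0.193)^(-0.75) = 3.434251
Step 4: Vbr = 60 * 2.023858 * 3.434251 = 417.0 V

417.0


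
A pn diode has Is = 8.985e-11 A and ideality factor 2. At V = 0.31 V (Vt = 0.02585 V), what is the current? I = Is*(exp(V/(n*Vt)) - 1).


Step 1: V/(n*Vt) = 0.31/(2*0.02585) = 5.9961
Step 2: exp(5.9961) = 4.0186e+02
Step 3: I = 8.985e-11 * (4.0186e+02 - 1) = 3.60e-08 A

3.60e-08


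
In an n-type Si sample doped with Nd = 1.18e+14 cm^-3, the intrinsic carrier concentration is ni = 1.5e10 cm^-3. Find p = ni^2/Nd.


Step 1: Since Nd >> ni, n ≈ Nd = 1.18e+14 cm^-3
Step 2: p = ni^2 / n = (1.5e10)^2 / 1.18e+14
Step 3: p = 2.25e20 / 1.18e+14 = 1.91e+06 cm^-3

1.91e+06


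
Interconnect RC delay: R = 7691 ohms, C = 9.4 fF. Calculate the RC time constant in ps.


Step 1: tau = R * C
Step 2: tau = 7691 * 9.4 fF = 7691 * 9.4e-15 F
Step 3: tau = 7.22954e-11 s = 72.2954 ps

72.2954


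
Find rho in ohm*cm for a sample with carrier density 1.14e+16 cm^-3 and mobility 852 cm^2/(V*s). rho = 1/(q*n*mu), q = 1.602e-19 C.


Step 1: sigma = q * n * mu = 1.602e-19 * 1.14e+16 * 852 = 1.55599e+00 S/cm
Step 2: rho = 1 / sigma = 1 / 1.55599e+00 = 0.6427 ohm*cm

0.6427


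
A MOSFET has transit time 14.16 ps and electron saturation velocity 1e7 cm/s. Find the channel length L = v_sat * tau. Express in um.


Step 1: tau in seconds = 14.16 ps * 1e-12 = 1.4160e-11 s
Step 2: L = v_sat * tau = 1e7 * 1.4160e-11 = 1.4160e-04 cm
Step 3: L in um = 1.4160e-04 * 1e4 = 1.416 um

1.416


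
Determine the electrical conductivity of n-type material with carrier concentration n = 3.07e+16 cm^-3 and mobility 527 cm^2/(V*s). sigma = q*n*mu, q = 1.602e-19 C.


Step 1: sigma = q * n * mu
Step 2: sigma = 1.602e-19 * 3.07e+16 * 527
Step 3: sigma = 2.592e+00 S/cm

2.592e+00


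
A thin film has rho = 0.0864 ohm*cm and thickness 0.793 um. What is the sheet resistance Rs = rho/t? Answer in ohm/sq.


Step 1: Convert thickness to cm: t = 0.793 um = 7.9300e-05 cm
Step 2: Rs = rho / t = 0.0864 / 7.9300e-05
Step 3: Rs = 1089.5 ohm/sq

1089.5


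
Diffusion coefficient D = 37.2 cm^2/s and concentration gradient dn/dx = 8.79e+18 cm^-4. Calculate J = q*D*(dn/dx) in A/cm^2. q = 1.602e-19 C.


Step 1: J = q * D * (dn/dx)
Step 2: J = 1.602e-19 * 37.2 * 8.79e+18
Step 3: J = 5.24e+01 A/cm^2

5.24e+01


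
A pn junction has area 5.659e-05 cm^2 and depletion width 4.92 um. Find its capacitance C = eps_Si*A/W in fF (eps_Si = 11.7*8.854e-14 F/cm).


Step 1: eps_Si = 11.7 * 8.854e-14 = 1.035918e-12 F/cm
Step 2: W in cm = 4.92 * 1e-4 = 4.92e-04 cm
Step 3: C = 1.035918e-12 * 5.659e-05 / 4.92e-04 = 1.191516e-13 F
Step 4: C = 119.15 fF

119.15


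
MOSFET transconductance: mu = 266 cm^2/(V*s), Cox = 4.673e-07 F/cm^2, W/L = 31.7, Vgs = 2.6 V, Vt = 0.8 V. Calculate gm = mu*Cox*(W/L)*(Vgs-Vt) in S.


Step 1: Vov = Vgs - Vt = 2.6 - 0.8 = 1.8 V
Step 2: gm = mu * Cox * (W/L) * Vov
Step 3: gm = 266 * 4.673e-07 * 31.7 * 1.8 = 7.09e-03 S

7.09e-03


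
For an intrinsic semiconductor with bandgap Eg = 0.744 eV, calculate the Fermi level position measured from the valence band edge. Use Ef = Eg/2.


Step 1: For an intrinsic semiconductor, the Fermi level sits at midgap.
Step 2: Ef = Eg / 2 = 0.744 / 2 = 0.372 eV

0.372


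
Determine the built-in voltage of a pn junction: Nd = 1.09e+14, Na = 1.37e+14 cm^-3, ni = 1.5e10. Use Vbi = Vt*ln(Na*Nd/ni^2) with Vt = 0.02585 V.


Step 1: Compute Na*Nd/ni^2 = 1.37e+14 * 1.09e+14 / (1.5e10)^2 = 6.6369e+07
Step 2: ln(6.6369e+07) = 18.0107
Step 3: Vbi = 0.02585 * 18.0107 = 0.466 V

0.466


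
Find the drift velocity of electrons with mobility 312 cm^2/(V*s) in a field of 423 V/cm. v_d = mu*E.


Step 1: v_d = mu * E
Step 2: v_d = 312 * 423 = 131976
Step 3: v_d = 1.32e+05 cm/s

1.32e+05


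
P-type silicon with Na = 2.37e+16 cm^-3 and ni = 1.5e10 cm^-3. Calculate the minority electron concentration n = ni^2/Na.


Step 1: Majority hole concentration p ≈ Na = 2.37e+16 cm^-3
Step 2: n = ni^2 / Na = (1.5e10)^2 / 2.37e+16
Step 3: n = 9.49e+03 cm^-3

9.49e+03


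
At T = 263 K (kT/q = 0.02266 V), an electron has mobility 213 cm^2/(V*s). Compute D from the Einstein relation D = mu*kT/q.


Step 1: D = mu * (kT/q)
Step 2: D = 213 * 0.02266
Step 3: D = 4.83 cm^2/s

4.83


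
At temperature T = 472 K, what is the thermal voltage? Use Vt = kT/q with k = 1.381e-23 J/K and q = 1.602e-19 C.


Step 1: kT = 1.381e-23 * 472 = 6.51832e-21 J
Step 2: Vt = kT/q = 6.51832e-21 / 1.602e-19
Step 3: Vt = 0.04069 V

0.04069


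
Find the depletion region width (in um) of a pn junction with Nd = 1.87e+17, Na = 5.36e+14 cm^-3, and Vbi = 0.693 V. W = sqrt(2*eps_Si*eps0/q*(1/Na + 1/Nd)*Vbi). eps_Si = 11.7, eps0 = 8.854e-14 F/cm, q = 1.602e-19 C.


Step 1: 1/Na + 1/Nd = 1/5.36e+14 + 1/1.87e+17 = 1.87102e-15
Step 2: 2*eps*eps0/q = 2*11.7*8.854e-14/1.602e-19 = 1.293281e+07
Step 3: W^2 = 1.293281e+07 * 1.87102e-15 * 0.693 = 1.67689e-08
Step 4: W = sqrt(1.67689e-08) = 1.295e-04 cm = 1.295 um

1.295


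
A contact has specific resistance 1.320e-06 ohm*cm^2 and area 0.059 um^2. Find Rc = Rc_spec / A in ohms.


Step 1: Convert area to cm^2: 0.059 um^2 = 5.9000e-10 cm^2
Step 2: Rc = Rc_spec / A = 1.320e-06 / 5.9000e-10
Step 3: Rc = 2.24e+03 ohms

2.24e+03


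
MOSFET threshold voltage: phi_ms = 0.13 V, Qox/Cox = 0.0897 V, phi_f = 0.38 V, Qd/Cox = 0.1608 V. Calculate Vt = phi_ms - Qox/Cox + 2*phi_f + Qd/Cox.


Step 1: Vt = phi_ms - Qox/Cox + 2*phi_f + Qd/Cox
Step 2: Vt = 0.13 - 0.0897 + 2*0.38 + 0.1608
Step 3: Vt = 0.13 - 0.0897 + 0.76 + 0.1608
Step 4: Vt = 0.9611 V

0.9611


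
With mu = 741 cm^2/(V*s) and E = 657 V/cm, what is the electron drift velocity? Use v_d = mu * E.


Step 1: v_d = mu * E
Step 2: v_d = 741 * 657 = 486837
Step 3: v_d = 4.87e+05 cm/s

4.87e+05


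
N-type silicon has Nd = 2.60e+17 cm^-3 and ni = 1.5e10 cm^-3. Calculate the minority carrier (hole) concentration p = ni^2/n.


Step 1: Since Nd >> ni, n ≈ Nd = 2.60e+17 cm^-3
Step 2: p = ni^2 / n = (1.5e10)^2 / 2.60e+17
Step 3: p = 2.25e20 / 2.60e+17 = 8.65e+02 cm^-3

8.65e+02


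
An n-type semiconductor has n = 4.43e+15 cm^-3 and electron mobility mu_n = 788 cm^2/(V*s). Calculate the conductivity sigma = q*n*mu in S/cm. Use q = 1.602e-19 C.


Step 1: sigma = q * n * mu
Step 2: sigma = 1.602e-19 * 4.43e+15 * 788
Step 3: sigma = 5.592e-01 S/cm

5.592e-01


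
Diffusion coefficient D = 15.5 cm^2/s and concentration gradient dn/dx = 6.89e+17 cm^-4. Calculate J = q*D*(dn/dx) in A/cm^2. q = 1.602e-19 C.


Step 1: J = q * D * (dn/dx)
Step 2: J = 1.602e-19 * 15.5 * 6.89e+17
Step 3: J = 1.71e+00 A/cm^2

1.71e+00


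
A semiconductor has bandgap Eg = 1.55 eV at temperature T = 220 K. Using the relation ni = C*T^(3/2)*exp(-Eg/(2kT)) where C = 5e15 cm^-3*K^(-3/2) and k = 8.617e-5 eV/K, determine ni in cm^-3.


Step 1: Compute kT = 8.617e-5 * 220 = 0.0189574 eV
Step 2: Exponent = -Eg/(2kT) = -1.55/(2*0.0189574) = -40.88113
Step 3: T^(3/2) = 220^1.5 = 3263.13
Step 4: ni = 5e15 * 3263.13 * exp(-40.88113) = 2.87e+01 cm^-3

2.87e+01


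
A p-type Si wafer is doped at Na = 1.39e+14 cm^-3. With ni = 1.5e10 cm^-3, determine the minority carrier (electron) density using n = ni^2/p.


Step 1: Majority hole concentration p ≈ Na = 1.39e+14 cm^-3
Step 2: n = ni^2 / Na = (1.5e10)^2 / 1.39e+14
Step 3: n = 1.62e+06 cm^-3

1.62e+06


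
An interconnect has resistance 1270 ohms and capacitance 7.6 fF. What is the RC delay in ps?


Step 1: tau = R * C
Step 2: tau = 1270 * 7.6 fF = 1270 * 7.6e-15 F
Step 3: tau = 9.652e-12 s = 9.652 ps

9.652


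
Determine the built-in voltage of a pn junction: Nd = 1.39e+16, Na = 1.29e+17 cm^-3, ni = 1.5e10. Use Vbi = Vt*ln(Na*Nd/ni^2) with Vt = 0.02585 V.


Step 1: Compute Na*Nd/ni^2 = 1.29e+17 * 1.39e+16 / (1.5e10)^2 = 7.9693e+12
Step 2: ln(7.9693e+12) = 29.7066
Step 3: Vbi = 0.02585 * 29.7066 = 0.768 V

0.768


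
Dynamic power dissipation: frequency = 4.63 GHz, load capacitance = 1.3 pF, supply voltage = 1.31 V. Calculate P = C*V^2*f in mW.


Step 1: V^2 = 1.31^2 = 1.7161 V^2
Step 2: P = C*V^2*f = 1.3e-12 F * 1.7161 * 4.63e9 Hz
Step 3: P = 1.03292059e-02 W
Step 4: P = 10.329 mW

10.329


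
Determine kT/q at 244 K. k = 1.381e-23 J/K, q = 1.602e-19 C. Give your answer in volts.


Step 1: kT = 1.381e-23 * 244 = 3.36964e-21 J
Step 2: Vt = kT/q = 3.36964e-21 / 1.602e-19
Step 3: Vt = 0.02103 V

0.02103


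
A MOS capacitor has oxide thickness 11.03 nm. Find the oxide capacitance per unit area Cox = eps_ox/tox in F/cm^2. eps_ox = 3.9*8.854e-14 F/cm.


Step 1: eps_ox = 3.9 * 8.854e-14 = 3.45306e-13 F/cm
Step 2: tox in cm = 11.03 nm * 1e-7 = 1.1030e-06 cm
Step 3: Cox = 3.45306e-13 / 1.1030e-06 = 3.13e-07 F/cm^2

3.13e-07


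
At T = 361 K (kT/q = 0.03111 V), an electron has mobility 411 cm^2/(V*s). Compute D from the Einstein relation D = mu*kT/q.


Step 1: D = mu * (kT/q)
Step 2: D = 411 * 0.03111
Step 3: D = 12.79 cm^2/s

12.79


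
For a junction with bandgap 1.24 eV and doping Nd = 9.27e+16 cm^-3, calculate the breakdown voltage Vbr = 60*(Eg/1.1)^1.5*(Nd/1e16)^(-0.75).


Step 1: Eg/1.1 = 1.24/1.1 = 1.127273
Step 2: (Eg/1.1)^1.5 = 1.127273^1.5 = 1.196861
Step 3: (Nd/1e16)^(-0.75) = (9.27)^(-0.75) = 0.188231
Step 4: Vbr = 60 * 1.196861 * 0.188231 = 13.5 V

13.5


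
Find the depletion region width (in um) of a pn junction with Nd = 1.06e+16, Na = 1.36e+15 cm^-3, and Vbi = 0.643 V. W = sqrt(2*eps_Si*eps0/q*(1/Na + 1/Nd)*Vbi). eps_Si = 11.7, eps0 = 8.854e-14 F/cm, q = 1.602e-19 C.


Step 1: 1/Na + 1/Nd = 1/1.36e+15 + 1/1.06e+16 = 8.29634e-16
Step 2: 2*eps*eps0/q = 2*11.7*8.854e-14/1.602e-19 = 1.293281e+07
Step 3: W^2 = 1.293281e+07 * 8.29634e-16 * 0.643 = 6.89907e-09
Step 4: W = sqrt(6.89907e-09) = 8.306e-05 cm = 0.8306 um

0.8306


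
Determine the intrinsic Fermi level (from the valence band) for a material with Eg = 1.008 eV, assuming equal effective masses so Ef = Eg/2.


Step 1: For an intrinsic semiconductor, the Fermi level sits at midgap.
Step 2: Ef = Eg / 2 = 1.008 / 2 = 0.504 eV

0.504


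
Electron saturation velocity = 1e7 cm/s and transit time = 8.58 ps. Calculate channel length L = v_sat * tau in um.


Step 1: tau in seconds = 8.58 ps * 1e-12 = 8.5800e-12 s
Step 2: L = v_sat * tau = 1e7 * 8.5800e-12 = 8.5800e-05 cm
Step 3: L in um = 8.5800e-05 * 1e4 = 0.858 um

0.858


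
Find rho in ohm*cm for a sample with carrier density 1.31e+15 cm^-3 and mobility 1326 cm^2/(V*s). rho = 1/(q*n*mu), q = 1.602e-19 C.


Step 1: sigma = q * n * mu = 1.602e-19 * 1.31e+15 * 1326 = 2.78277e-01 S/cm
Step 2: rho = 1 / sigma = 1 / 2.78277e-01 = 3.594 ohm*cm

3.594


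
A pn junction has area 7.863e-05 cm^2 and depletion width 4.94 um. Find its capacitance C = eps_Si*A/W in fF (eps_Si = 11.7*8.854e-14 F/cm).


Step 1: eps_Si = 11.7 * 8.854e-14 = 1.035918e-12 F/cm
Step 2: W in cm = 4.94 * 1e-4 = 4.94e-04 cm
Step 3: C = 1.035918e-12 * 7.863e-05 / 4.94e-04 = 1.648871e-13 F
Step 4: C = 164.89 fF

164.89


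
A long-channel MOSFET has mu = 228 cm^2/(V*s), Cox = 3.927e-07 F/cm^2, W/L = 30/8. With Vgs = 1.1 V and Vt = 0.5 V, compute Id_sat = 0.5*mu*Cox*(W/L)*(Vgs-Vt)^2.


Step 1: Overdrive voltage Vov = Vgs - Vt = 1.1 - 0.5 = 0.6 V
Step 2: W/L = 30/8 = 3.75
Step 3: Id = 0.5 * 228 * 3.927e-07 * 3.75 * 0.6^2
Step 4: Id = 6.04e-05 A

6.04e-05


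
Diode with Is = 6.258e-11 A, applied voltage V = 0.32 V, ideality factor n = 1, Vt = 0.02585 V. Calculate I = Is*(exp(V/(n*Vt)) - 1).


Step 1: V/(n*Vt) = 0.32/(1*0.02585) = 12.3791
Step 2: exp(12.3791) = 2.3778e+05
Step 3: I = 6.258e-11 * (2.3778e+05 - 1) = 1.49e-05 A

1.49e-05


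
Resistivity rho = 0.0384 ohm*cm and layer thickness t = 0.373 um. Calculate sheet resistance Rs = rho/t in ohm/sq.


Step 1: Convert thickness to cm: t = 0.373 um = 3.7300e-05 cm
Step 2: Rs = rho / t = 0.0384 / 3.7300e-05
Step 3: Rs = 1029.5 ohm/sq

1029.5


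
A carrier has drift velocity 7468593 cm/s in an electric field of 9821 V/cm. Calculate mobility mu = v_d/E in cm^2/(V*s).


Step 1: mu = v_d / E
Step 2: mu = 7468593 / 9821
Step 3: mu = 760.47 cm^2/(V*s)

760.47


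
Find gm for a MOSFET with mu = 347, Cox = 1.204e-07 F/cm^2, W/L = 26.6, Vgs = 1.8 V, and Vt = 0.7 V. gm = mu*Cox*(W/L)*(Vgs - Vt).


Step 1: Vov = Vgs - Vt = 1.8 - 0.7 = 1.1 V
Step 2: gm = mu * Cox * (W/L) * Vov
Step 3: gm = 347 * 1.204e-07 * 26.6 * 1.1 = 1.22e-03 S

1.22e-03


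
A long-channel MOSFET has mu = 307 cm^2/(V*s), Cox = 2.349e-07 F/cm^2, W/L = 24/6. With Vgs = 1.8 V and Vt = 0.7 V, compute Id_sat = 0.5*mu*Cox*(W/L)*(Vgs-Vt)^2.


Step 1: Overdrive voltage Vov = Vgs - Vt = 1.8 - 0.7 = 1.1 V
Step 2: W/L = 24/6 = 4
Step 3: Id = 0.5 * 307 * 2.349e-07 * 4 * 1.1^2
Step 4: Id = 1.75e-04 A

1.75e-04


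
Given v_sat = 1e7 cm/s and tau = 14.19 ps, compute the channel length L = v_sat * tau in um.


Step 1: tau in seconds = 14.19 ps * 1e-12 = 1.4190e-11 s
Step 2: L = v_sat * tau = 1e7 * 1.4190e-11 = 1.4190e-04 cm
Step 3: L in um = 1.4190e-04 * 1e4 = 1.419 um

1.419


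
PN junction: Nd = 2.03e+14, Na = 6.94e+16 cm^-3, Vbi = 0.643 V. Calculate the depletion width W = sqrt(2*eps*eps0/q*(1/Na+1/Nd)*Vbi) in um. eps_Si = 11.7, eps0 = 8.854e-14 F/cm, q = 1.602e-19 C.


Step 1: 1/Na + 1/Nd = 1/6.94e+16 + 1/2.03e+14 = 4.94052e-15
Step 2: 2*eps*eps0/q = 2*11.7*8.854e-14/1.602e-19 = 1.293281e+07
Step 3: W^2 = 1.293281e+07 * 4.94052e-15 * 0.643 = 4.10844e-08
Step 4: W = sqrt(4.10844e-08) = 2.027e-04 cm = 2.027 um

2.027


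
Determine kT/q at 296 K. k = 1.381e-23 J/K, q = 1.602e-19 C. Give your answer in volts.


Step 1: kT = 1.381e-23 * 296 = 4.08776e-21 J
Step 2: Vt = kT/q = 4.08776e-21 / 1.602e-19
Step 3: Vt = 0.02552 V

0.02552


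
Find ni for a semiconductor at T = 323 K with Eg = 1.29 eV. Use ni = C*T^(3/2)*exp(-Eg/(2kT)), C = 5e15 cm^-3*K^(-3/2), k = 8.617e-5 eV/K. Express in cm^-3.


Step 1: Compute kT = 8.617e-5 * 323 = 0.02783291 eV
Step 2: Exponent = -Eg/(2kT) = -1.29/(2*0.02783291) = -23.17401
Step 3: T^(3/2) = 323^1.5 = 5805.02
Step 4: ni = 5e15 * 5805.02 * exp(-23.17401) = 2.50e+09 cm^-3

2.50e+09


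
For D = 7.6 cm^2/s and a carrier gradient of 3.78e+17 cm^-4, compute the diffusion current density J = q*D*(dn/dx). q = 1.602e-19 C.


Step 1: J = q * D * (dn/dx)
Step 2: J = 1.602e-19 * 7.6 * 3.78e+17
Step 3: J = 4.60e-01 A/cm^2

4.60e-01


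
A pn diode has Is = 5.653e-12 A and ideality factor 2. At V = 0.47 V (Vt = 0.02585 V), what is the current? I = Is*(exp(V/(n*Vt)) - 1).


Step 1: V/(n*Vt) = 0.47/(2*0.02585) = 9.0909
Step 2: exp(9.0909) = 8.8742e+03
Step 3: I = 5.653e-12 * (8.8742e+03 - 1) = 5.02e-08 A

5.02e-08


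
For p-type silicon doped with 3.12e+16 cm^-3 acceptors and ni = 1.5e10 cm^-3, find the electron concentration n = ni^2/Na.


Step 1: Majority hole concentration p ≈ Na = 3.12e+16 cm^-3
Step 2: n = ni^2 / Na = (1.5e10)^2 / 3.12e+16
Step 3: n = 7.21e+03 cm^-3

7.21e+03


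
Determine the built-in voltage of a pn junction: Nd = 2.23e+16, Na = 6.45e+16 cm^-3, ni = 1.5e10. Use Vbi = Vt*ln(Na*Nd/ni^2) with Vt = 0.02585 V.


Step 1: Compute Na*Nd/ni^2 = 6.45e+16 * 2.23e+16 / (1.5e10)^2 = 6.3927e+12
Step 2: ln(6.3927e+12) = 29.4862
Step 3: Vbi = 0.02585 * 29.4862 = 0.762 V

0.762


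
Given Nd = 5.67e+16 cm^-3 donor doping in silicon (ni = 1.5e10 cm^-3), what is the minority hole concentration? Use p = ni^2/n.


Step 1: Since Nd >> ni, n ≈ Nd = 5.67e+16 cm^-3
Step 2: p = ni^2 / n = (1.5e10)^2 / 5.67e+16
Step 3: p = 2.25e20 / 5.67e+16 = 3.97e+03 cm^-3

3.97e+03


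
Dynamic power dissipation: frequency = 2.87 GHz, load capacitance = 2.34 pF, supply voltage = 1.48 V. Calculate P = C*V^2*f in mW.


Step 1: V^2 = 1.48^2 = 2.1904 V^2
Step 2: P = C*V^2*f = 2.34e-12 F * 2.1904 * 2.87e9 Hz
Step 3: P = 1.471028832e-02 W
Step 4: P = 14.71 mW

14.71


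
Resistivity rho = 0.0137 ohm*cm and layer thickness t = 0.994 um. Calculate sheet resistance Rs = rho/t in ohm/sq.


Step 1: Convert thickness to cm: t = 0.994 um = 9.9400e-05 cm
Step 2: Rs = rho / t = 0.0137 / 9.9400e-05
Step 3: Rs = 137.8 ohm/sq

137.8


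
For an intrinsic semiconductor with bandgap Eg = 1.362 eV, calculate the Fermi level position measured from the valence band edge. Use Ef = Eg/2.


Step 1: For an intrinsic semiconductor, the Fermi level sits at midgap.
Step 2: Ef = Eg / 2 = 1.362 / 2 = 0.681 eV

0.681


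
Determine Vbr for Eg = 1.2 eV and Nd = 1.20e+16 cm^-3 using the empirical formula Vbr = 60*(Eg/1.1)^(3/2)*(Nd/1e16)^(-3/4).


Step 1: Eg/1.1 = 1.2/1.1 = 1.090909
Step 2: (Eg/1.1)^1.5 = 1.090909^1.5 = 1.139417
Step 3: (Nd/1e16)^(-0.75) = (1.2)^(-0.75) = 0.872196
Step 4: Vbr = 60 * 1.139417 * 0.872196 = 59.6 V

59.6


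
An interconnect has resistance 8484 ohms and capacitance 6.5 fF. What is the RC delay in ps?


Step 1: tau = R * C
Step 2: tau = 8484 * 6.5 fF = 8484 * 6.5e-15 F
Step 3: tau = 5.5146e-11 s = 55.146 ps

55.146


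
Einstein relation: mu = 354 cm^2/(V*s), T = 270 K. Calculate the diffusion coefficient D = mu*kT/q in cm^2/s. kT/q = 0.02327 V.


Step 1: D = mu * (kT/q)
Step 2: D = 354 * 0.02327
Step 3: D = 8.24 cm^2/s

8.24


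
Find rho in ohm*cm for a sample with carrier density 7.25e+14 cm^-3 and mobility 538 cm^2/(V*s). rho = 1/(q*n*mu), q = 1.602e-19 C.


Step 1: sigma = q * n * mu = 1.602e-19 * 7.25e+14 * 538 = 6.24860e-02 S/cm
Step 2: rho = 1 / sigma = 1 / 6.24860e-02 = 16 ohm*cm

16


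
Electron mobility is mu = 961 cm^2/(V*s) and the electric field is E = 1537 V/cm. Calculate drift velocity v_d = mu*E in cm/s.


Step 1: v_d = mu * E
Step 2: v_d = 961 * 1537 = 1477057
Step 3: v_d = 1.48e+06 cm/s

1.48e+06


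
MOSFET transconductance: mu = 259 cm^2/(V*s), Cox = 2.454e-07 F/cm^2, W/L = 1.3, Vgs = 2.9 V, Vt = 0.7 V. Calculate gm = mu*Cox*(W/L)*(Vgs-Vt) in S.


Step 1: Vov = Vgs - Vt = 2.9 - 0.7 = 2.2 V
Step 2: gm = mu * Cox * (W/L) * Vov
Step 3: gm = 259 * 2.454e-07 * 1.3 * 2.2 = 1.82e-04 S

1.82e-04


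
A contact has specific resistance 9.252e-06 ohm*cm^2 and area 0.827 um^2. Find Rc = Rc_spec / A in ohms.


Step 1: Convert area to cm^2: 0.827 um^2 = 8.2700e-09 cm^2
Step 2: Rc = Rc_spec / A = 9.252e-06 / 8.2700e-09
Step 3: Rc = 1.12e+03 ohms

1.12e+03


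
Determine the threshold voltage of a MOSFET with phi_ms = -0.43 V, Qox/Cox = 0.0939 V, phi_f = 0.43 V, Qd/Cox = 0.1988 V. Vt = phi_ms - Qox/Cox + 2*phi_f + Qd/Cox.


Step 1: Vt = phi_ms - Qox/Cox + 2*phi_f + Qd/Cox
Step 2: Vt = -0.43 - 0.0939 + 2*0.43 + 0.1988
Step 3: Vt = -0.43 - 0.0939 + 0.86 + 0.1988
Step 4: Vt = 0.5349 V

0.5349


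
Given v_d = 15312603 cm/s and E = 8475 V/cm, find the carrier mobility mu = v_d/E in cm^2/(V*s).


Step 1: mu = v_d / E
Step 2: mu = 15312603 / 8475
Step 3: mu = 1806.8 cm^2/(V*s)

1806.8


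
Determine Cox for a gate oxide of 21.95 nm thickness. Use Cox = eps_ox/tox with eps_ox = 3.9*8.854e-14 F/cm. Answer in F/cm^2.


Step 1: eps_ox = 3.9 * 8.854e-14 = 3.45306e-13 F/cm
Step 2: tox in cm = 21.95 nm * 1e-7 = 2.1950e-06 cm
Step 3: Cox = 3.45306e-13 / 2.1950e-06 = 1.57e-07 F/cm^2

1.57e-07


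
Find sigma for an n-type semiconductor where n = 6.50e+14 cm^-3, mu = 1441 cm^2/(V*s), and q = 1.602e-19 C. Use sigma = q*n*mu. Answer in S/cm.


Step 1: sigma = q * n * mu
Step 2: sigma = 1.602e-19 * 6.50e+14 * 1441
Step 3: sigma = 1.501e-01 S/cm

1.501e-01


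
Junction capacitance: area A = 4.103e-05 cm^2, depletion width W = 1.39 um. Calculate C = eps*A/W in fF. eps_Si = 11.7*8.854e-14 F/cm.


Step 1: eps_Si = 11.7 * 8.854e-14 = 1.035918e-12 F/cm
Step 2: W in cm = 1.39 * 1e-4 = 1.39e-04 cm
Step 3: C = 1.035918e-12 * 4.103e-05 / 1.39e-04 = 3.057821e-13 F
Step 4: C = 305.78 fF

305.78


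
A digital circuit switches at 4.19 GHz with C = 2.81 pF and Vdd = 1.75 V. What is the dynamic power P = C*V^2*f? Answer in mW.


Step 1: V^2 = 1.75^2 = 3.0625 V^2
Step 2: P = C*V^2*f = 2.81e-12 F * 3.0625 * 4.19e9 Hz
Step 3: P = 3.605756875e-02 W
Step 4: P = 36.058 mW

36.058


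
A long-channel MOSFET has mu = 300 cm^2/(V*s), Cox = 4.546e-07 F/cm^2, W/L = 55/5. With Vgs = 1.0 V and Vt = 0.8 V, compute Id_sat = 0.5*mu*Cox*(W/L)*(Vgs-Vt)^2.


Step 1: Overdrive voltage Vov = Vgs - Vt = 1.0 - 0.8 = 0.2 V
Step 2: W/L = 55/5 = 11
Step 3: Id = 0.5 * 300 * 4.546e-07 * 11 * 0.2^2
Step 4: Id = 3.00e-05 A

3.00e-05


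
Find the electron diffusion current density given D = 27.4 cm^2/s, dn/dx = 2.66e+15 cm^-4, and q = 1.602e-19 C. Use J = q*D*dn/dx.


Step 1: J = q * D * (dn/dx)
Step 2: J = 1.602e-19 * 27.4 * 2.66e+15
Step 3: J = 1.17e-02 A/cm^2

1.17e-02


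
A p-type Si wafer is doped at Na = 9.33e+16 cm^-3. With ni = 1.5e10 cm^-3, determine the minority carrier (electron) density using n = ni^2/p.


Step 1: Majority hole concentration p ≈ Na = 9.33e+16 cm^-3
Step 2: n = ni^2 / Na = (1.5e10)^2 / 9.33e+16
Step 3: n = 2.41e+03 cm^-3

2.41e+03


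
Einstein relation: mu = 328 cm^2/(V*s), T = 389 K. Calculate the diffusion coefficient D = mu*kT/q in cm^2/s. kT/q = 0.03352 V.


Step 1: D = mu * (kT/q)
Step 2: D = 328 * 0.03352
Step 3: D = 10.99 cm^2/s

10.99


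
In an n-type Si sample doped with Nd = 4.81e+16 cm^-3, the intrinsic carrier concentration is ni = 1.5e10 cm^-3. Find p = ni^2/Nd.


Step 1: Since Nd >> ni, n ≈ Nd = 4.81e+16 cm^-3
Step 2: p = ni^2 / n = (1.5e10)^2 / 4.81e+16
Step 3: p = 2.25e20 / 4.81e+16 = 4.68e+03 cm^-3

4.68e+03


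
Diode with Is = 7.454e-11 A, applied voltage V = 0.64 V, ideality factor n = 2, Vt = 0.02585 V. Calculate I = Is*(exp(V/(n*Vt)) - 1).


Step 1: V/(n*Vt) = 0.64/(2*0.02585) = 12.3791
Step 2: exp(12.3791) = 2.3778e+05
Step 3: I = 7.454e-11 * (2.3778e+05 - 1) = 1.77e-05 A

1.77e-05


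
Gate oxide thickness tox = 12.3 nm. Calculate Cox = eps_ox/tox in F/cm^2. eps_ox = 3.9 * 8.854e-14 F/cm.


Step 1: eps_ox = 3.9 * 8.854e-14 = 3.45306e-13 F/cm
Step 2: tox in cm = 12.3 nm * 1e-7 = 1.2300e-06 cm
Step 3: Cox = 3.45306e-13 / 1.2300e-06 = 2.81e-07 F/cm^2

2.81e-07


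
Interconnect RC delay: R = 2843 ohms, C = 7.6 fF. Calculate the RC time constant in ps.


Step 1: tau = R * C
Step 2: tau = 2843 * 7.6 fF = 2843 * 7.6e-15 F
Step 3: tau = 2.16068e-11 s = 21.6068 ps

21.6068


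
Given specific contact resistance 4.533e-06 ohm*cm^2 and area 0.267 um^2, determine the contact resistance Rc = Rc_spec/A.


Step 1: Convert area to cm^2: 0.267 um^2 = 2.6700e-09 cm^2
Step 2: Rc = Rc_spec / A = 4.533e-06 / 2.6700e-09
Step 3: Rc = 1.70e+03 ohms

1.70e+03


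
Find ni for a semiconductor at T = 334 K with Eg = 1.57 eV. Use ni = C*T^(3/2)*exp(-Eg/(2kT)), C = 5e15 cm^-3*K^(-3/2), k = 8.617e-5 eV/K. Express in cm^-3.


Step 1: Compute kT = 8.617e-5 * 334 = 0.02878078 eV
Step 2: Exponent = -Eg/(2kT) = -1.57/(2*0.02878078) = -27.27515
Step 3: T^(3/2) = 334^1.5 = 6104.07
Step 4: ni = 5e15 * 6104.07 * exp(-27.27515) = 4.36e+07 cm^-3

4.36e+07


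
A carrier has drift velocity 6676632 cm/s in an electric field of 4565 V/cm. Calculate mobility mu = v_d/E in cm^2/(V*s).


Step 1: mu = v_d / E
Step 2: mu = 6676632 / 4565
Step 3: mu = 1462.57 cm^2/(V*s)

1462.57


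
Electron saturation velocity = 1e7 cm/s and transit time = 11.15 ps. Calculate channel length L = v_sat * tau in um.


Step 1: tau in seconds = 11.15 ps * 1e-12 = 1.1150e-11 s
Step 2: L = v_sat * tau = 1e7 * 1.1150e-11 = 1.1150e-04 cm
Step 3: L in um = 1.1150e-04 * 1e4 = 1.115 um

1.115


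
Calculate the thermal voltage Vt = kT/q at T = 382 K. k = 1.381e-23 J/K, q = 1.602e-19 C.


Step 1: kT = 1.381e-23 * 382 = 5.27542e-21 J
Step 2: Vt = kT/q = 5.27542e-21 / 1.602e-19
Step 3: Vt = 0.03293 V

0.03293


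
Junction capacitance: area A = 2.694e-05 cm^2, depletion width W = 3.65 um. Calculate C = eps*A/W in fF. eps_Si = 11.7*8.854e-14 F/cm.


Step 1: eps_Si = 11.7 * 8.854e-14 = 1.035918e-12 F/cm
Step 2: W in cm = 3.65 * 1e-4 = 3.65e-04 cm
Step 3: C = 1.035918e-12 * 2.694e-05 / 3.65e-04 = 7.645926e-14 F
Step 4: C = 76.46 fF

76.46


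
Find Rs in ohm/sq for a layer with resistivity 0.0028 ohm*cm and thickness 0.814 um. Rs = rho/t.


Step 1: Convert thickness to cm: t = 0.814 um = 8.1400e-05 cm
Step 2: Rs = rho / t = 0.0028 / 8.1400e-05
Step 3: Rs = 34.4 ohm/sq

34.4


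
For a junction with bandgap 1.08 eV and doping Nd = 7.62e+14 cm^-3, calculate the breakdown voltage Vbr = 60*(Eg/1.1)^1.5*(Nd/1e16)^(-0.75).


Step 1: Eg/1.1 = 1.08/1.1 = 0.981818
Step 2: (Eg/1.1)^1.5 = 0.981818^1.5 = 0.972851
Step 3: (Nd/1e16)^(-0.75) = (0.0762)^(-0.75) = 6.894992
Step 4: Vbr = 60 * 0.972851 * 6.894992 = 402.5 V

402.5


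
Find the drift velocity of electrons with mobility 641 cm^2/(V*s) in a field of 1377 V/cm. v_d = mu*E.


Step 1: v_d = mu * E
Step 2: v_d = 641 * 1377 = 882657
Step 3: v_d = 8.83e+05 cm/s

8.83e+05


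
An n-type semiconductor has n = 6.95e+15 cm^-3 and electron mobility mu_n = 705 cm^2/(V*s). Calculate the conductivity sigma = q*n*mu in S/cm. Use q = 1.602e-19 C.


Step 1: sigma = q * n * mu
Step 2: sigma = 1.602e-19 * 6.95e+15 * 705
Step 3: sigma = 7.849e-01 S/cm

7.849e-01


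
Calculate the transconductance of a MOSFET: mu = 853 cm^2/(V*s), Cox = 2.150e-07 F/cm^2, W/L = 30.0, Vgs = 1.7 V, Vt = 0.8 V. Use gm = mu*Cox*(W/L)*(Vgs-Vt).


Step 1: Vov = Vgs - Vt = 1.7 - 0.8 = 0.9 V
Step 2: gm = mu * Cox * (W/L) * Vov
Step 3: gm = 853 * 2.150e-07 * 30.0 * 0.9 = 4.95e-03 S

4.95e-03


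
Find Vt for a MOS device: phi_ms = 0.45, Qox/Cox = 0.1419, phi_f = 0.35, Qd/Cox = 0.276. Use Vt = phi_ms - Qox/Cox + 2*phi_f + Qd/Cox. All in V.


Step 1: Vt = phi_ms - Qox/Cox + 2*phi_f + Qd/Cox
Step 2: Vt = 0.45 - 0.1419 + 2*0.35 + 0.276
Step 3: Vt = 0.45 - 0.1419 + 0.7 + 0.276
Step 4: Vt = 1.2841 V

1.2841


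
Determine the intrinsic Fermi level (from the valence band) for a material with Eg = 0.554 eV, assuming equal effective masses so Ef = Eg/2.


Step 1: For an intrinsic semiconductor, the Fermi level sits at midgap.
Step 2: Ef = Eg / 2 = 0.554 / 2 = 0.277 eV

0.277


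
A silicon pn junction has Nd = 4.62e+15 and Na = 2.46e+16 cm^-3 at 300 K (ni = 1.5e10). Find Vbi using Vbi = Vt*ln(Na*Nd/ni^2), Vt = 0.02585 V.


Step 1: Compute Na*Nd/ni^2 = 2.46e+16 * 4.62e+15 / (1.5e10)^2 = 5.0512e+11
Step 2: ln(5.0512e+11) = 26.9481
Step 3: Vbi = 0.02585 * 26.9481 = 0.697 V

0.697


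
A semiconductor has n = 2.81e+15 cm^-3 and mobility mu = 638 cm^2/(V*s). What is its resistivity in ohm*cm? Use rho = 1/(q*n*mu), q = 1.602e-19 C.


Step 1: sigma = q * n * mu = 1.602e-19 * 2.81e+15 * 638 = 2.87203e-01 S/cm
Step 2: rho = 1 / sigma = 1 / 2.87203e-01 = 3.482 ohm*cm

3.482


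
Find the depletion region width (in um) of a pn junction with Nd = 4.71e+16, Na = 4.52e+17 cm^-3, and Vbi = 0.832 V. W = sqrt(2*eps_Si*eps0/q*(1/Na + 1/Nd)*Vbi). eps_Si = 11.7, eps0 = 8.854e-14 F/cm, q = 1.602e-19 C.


Step 1: 1/Na + 1/Nd = 1/4.52e+17 + 1/4.71e+16 = 2.34438e-17
Step 2: 2*eps*eps0/q = 2*11.7*8.854e-14/1.602e-19 = 1.293281e+07
Step 3: W^2 = 1.293281e+07 * 2.34438e-17 * 0.832 = 2.52258e-10
Step 4: W = sqrt(2.52258e-10) = 1.588e-05 cm = 0.1588 um

0.1588


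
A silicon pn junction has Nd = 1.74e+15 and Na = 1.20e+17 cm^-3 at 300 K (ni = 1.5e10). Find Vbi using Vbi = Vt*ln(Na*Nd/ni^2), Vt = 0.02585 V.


Step 1: Compute Na*Nd/ni^2 = 1.20e+17 * 1.74e+15 / (1.5e10)^2 = 9.2800e+11
Step 2: ln(9.2800e+11) = 27.5563
Step 3: Vbi = 0.02585 * 27.5563 = 0.712 V

0.712


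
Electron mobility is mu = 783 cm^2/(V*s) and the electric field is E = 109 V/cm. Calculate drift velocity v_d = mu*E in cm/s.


Step 1: v_d = mu * E
Step 2: v_d = 783 * 109 = 85347
Step 3: v_d = 8.53e+04 cm/s

8.53e+04


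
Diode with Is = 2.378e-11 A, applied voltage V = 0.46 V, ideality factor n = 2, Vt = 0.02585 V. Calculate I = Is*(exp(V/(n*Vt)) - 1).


Step 1: V/(n*Vt) = 0.46/(2*0.02585) = 8.8975
Step 2: exp(8.8975) = 7.3137e+03
Step 3: I = 2.378e-11 * (7.3137e+03 - 1) = 1.74e-07 A

1.74e-07
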